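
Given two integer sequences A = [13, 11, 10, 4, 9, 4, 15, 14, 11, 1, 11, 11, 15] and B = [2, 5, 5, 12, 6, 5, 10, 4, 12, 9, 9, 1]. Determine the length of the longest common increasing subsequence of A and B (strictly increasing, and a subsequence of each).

2

A longest common strictly increasing subsequence is 4, 9 (length 2); it appears in order in both A and B, and no longer such subsequence exists.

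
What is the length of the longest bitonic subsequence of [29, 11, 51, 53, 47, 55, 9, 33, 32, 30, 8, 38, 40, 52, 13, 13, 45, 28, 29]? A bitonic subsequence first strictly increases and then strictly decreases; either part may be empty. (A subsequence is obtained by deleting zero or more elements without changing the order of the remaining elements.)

8

One longest bitonic subsequence is 29, 51, 53, 47, 33, 32, 30, 29 (positions 1,3,4,5,8,9,10,19): it rises to 53 then falls. Length 8 is optimal.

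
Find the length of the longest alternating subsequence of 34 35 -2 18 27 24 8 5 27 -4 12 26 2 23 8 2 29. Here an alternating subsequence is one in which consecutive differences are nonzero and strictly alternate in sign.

12

A longest alternating subsequence is 34, 35, -2, 27, 24, 27, -4, 12, 2, 23, 8, 29 (positions 1,2,3,5,6,9,10,11,13,14,15,17); its 11 consecutive differences strictly alternate in sign, and length 12 is optimal.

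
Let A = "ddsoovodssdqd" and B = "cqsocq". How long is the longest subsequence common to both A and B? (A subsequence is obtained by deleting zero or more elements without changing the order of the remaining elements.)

A longest common subsequence is soq (length 3); the LCS DP confirms no longer common subsequence exists.

3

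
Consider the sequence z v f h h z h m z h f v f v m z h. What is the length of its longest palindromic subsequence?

11

One longest palindromic subsequence is zvfhzmzhfvz (positions 1,2,3,5,6,8,9,10,13,14,16); it reads the same forward and backward, and the interval DP gives dp[1][17] = 11.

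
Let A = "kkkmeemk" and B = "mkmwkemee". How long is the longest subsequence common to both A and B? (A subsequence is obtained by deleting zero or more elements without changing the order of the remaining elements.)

5

Backtracking the LCS table gives one alignment: k (A1,B2) → k (A2,B5) → m (A4,B7) → e (A5,B8) → e (A6,B9).
So the longest common subsequence has length 5.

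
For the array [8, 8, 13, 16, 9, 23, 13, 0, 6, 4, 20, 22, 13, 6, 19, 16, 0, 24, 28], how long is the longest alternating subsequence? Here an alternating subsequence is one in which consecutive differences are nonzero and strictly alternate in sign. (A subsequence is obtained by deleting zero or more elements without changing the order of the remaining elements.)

12

Track the best alternating length ending on an up-step vs a down-step at each position: up/down = 1/1, 1/1, 2/1, 2/1, 2/3, 4/1, 4/5, 1/5, 6/5, 6/7, 8/5, 8/5, 8/9, 8/9, 10/9, 10/11, 1/11, 12/1, 12/1.
The maximum over both is 12; one such subsequence is 8, 13, 9, 23, 0, 6, 4, 20, 13, 19, 16, 24.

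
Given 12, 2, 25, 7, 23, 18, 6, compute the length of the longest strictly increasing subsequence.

3

Let dp[i] be the longest increasing subsequence ending at position i. Then dp = [1, 1, 2, 2, 3, 3, 2].
The maximum is 3; one witness is 2, 7, 23 at positions 2,4,5.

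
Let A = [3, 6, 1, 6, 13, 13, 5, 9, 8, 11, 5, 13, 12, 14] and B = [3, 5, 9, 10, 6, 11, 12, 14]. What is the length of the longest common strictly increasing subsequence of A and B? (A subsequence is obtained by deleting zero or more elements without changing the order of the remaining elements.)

6

For each value that appears in both, track the longest common increasing run ending there.
The best achievable length is 6; one witness is 3, 5, 9, 11, 12, 14 (A-positions 1,7,8,10,13,14, B-positions 1,2,3,6,7,8).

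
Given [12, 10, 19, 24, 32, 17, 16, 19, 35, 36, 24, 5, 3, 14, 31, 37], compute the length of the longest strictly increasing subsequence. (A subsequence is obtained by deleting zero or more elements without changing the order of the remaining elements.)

7

Scanning left to right, the best length ending at each element is: 12→1, 10→1, 19→2, 24→3, 32→4, 17→2, 16→2, 19→3, 35→5, 36→6, 24→4, 5→1, 3→1, 14→2, 31→5, 37→7.
So the longest increasing subsequence has length 7, e.g. 12, 19, 24, 32, 35, 36, 37.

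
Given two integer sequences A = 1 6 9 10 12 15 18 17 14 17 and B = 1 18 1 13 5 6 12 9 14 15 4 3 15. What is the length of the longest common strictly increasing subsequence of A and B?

For each value that appears in both, track the longest common increasing run ending there.
The best achievable length is 4; one witness is 1, 6, 12, 14 (A-positions 1,2,5,9, B-positions 1,6,7,9).

4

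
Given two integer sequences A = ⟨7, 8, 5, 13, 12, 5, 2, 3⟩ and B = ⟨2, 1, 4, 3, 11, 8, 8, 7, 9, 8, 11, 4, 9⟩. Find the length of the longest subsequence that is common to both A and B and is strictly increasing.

2

For each value that appears in both, track the longest common increasing run ending there.
The best achievable length is 2; one witness is 2, 3 (A-positions 7,8, B-positions 1,4).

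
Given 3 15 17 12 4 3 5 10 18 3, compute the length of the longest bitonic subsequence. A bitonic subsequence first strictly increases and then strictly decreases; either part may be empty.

6

Let inc[i] be the LIS ending at i and dec[i] the longest strictly decreasing subsequence starting at i. inc = [1, 2, 3, 2, 2, 1, 3, 4, 5, 1], dec = [1, 4, 4, 3, 2, 1, 2, 2, 2, 1].
max_i inc[i]+dec[i]−1 = 6, with one witness 3, 15, 17, 12, 10, 3.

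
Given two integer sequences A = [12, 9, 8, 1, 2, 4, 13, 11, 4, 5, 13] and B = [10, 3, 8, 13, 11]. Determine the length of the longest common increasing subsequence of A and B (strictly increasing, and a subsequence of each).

2

For each value that appears in both, track the longest common increasing run ending there.
The best achievable length is 2; one witness is 8, 13 (A-positions 3,7, B-positions 3,4).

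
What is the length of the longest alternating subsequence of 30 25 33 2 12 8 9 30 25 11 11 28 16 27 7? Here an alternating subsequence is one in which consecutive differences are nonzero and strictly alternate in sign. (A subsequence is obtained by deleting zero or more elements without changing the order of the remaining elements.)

Track the best alternating length ending on an up-step vs a down-step at each position: up/down = 1/1, 1/2, 3/1, 1/4, 5/4, 5/6, 7/6, 7/4, 7/8, 7/8, 7/8, 9/8, 9/10, 11/10, 5/12.
The maximum over both is 12; one such subsequence is 30, 25, 33, 2, 12, 8, 30, 25, 28, 16, 27, 7.

12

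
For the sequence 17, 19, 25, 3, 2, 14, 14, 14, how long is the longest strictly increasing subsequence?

3

Let dp[i] be the longest increasing subsequence ending at position i. Then dp = [1, 2, 3, 1, 1, 2, 2, 2].
The maximum is 3; one witness is 17, 19, 25 at positions 1,2,3.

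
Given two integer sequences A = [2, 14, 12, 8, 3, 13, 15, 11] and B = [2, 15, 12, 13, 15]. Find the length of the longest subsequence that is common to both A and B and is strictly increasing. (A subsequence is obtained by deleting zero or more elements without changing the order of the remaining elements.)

For each value that appears in both, track the longest common increasing run ending there.
The best achievable length is 4; one witness is 2, 12, 13, 15 (A-positions 1,3,6,7, B-positions 1,3,4,5).

4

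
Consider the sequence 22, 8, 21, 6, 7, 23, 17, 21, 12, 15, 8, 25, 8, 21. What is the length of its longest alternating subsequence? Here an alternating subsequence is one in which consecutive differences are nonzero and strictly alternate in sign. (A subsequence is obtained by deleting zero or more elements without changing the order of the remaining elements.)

A longest alternating subsequence is 22, 8, 21, 6, 23, 17, 21, 12, 15, 8, 25, 8, 21 (positions 1,2,3,4,6,7,8,9,10,11,12,13,14); its 12 consecutive differences strictly alternate in sign, and length 13 is optimal.

13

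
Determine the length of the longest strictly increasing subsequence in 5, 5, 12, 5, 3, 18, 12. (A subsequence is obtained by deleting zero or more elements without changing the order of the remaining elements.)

Let dp[i] be the longest increasing subsequence ending at position i. Then dp = [1, 1, 2, 1, 1, 3, 2].
The maximum is 3; one witness is 5, 12, 18 at positions 1,3,6.

3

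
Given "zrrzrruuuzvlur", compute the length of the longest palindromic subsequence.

Using dp[i][j] = 2 + dp[i+1][j−1] if the ends match, else max(dp[i+1][j], dp[i][j−1]):
dp[1][14] = 7. A witness is rzuuuzr at positions 2,4,7,8,9,10,14.

7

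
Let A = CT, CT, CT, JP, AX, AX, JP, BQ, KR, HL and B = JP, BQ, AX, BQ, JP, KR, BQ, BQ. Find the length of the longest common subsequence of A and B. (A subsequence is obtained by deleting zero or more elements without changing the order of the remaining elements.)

4

Backtracking the LCS table gives one alignment: JP (A4,B1) → AX (A5,B3) → JP (A7,B5) → BQ (A8,B8).
So the longest common subsequence has length 4.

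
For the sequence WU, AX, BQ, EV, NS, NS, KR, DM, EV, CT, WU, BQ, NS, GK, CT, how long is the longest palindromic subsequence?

6

One longest palindromic subsequence is BQ EV NS NS EV BQ (positions 3,4,5,6,9,12); it reads the same forward and backward, and the interval DP gives dp[1][15] = 6.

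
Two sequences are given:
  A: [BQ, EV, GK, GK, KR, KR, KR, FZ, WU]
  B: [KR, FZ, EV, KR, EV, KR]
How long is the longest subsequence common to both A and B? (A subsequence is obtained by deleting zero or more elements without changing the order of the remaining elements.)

3

A longest common subsequence is EV, KR, KR (length 3); the LCS DP confirms no longer common subsequence exists.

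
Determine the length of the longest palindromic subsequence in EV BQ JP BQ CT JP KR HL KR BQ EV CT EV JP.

7

One longest palindromic subsequence is JP CT KR HL KR CT JP (positions 3,5,7,8,9,12,14); it reads the same forward and backward, and the interval DP gives dp[1][14] = 7.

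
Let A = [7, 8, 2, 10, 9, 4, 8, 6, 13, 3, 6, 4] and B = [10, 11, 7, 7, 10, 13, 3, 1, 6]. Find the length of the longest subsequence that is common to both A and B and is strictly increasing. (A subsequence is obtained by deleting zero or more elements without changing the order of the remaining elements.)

3

A longest common strictly increasing subsequence is 7, 10, 13 (length 3); it appears in order in both A and B, and no longer such subsequence exists.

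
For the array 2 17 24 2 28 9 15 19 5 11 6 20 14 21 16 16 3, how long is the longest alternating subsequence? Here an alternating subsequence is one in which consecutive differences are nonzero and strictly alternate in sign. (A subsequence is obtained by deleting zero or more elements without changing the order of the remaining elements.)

13

A longest alternating subsequence is 2, 17, 2, 28, 9, 15, 5, 11, 6, 20, 14, 21, 16 (positions 1,2,4,5,6,7,9,10,11,12,13,14,15); its 12 consecutive differences strictly alternate in sign, and length 13 is optimal.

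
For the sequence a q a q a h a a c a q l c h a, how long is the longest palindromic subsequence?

Using dp[i][j] = 2 + dp[i+1][j−1] if the ends match, else max(dp[i+1][j], dp[i][j−1]):
dp[1][15] = 9. A witness is aqaaaaaqa at positions 1,2,3,5,7,8,10,11,15.

9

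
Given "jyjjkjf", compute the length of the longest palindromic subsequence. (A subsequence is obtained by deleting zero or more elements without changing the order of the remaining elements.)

4

Using dp[i][j] = 2 + dp[i+1][j−1] if the ends match, else max(dp[i+1][j], dp[i][j−1]):
dp[1][7] = 4. A witness is jjjj at positions 1,3,4,6.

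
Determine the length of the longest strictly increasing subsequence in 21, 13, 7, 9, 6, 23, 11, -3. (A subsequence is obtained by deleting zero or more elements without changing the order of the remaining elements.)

One longest increasing subsequence is 7, 9, 23 (positions 3,4,6), of length 3; no longer one exists.

3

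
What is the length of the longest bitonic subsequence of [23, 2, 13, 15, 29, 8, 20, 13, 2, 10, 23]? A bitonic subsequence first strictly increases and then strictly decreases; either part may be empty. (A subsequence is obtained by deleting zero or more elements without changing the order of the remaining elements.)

7

One longest bitonic subsequence is 2, 13, 15, 29, 20, 13, 10 (positions 2,3,4,5,7,8,10): it rises to 29 then falls. Length 7 is optimal.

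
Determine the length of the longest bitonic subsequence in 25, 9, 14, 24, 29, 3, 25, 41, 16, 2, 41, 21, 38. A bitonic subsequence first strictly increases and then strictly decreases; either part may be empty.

Let inc[i] be the LIS ending at i and dec[i] the longest strictly decreasing subsequence starting at i. inc = [1, 1, 2, 3, 4, 1, 4, 5, 3, 1, 5, 4, 5], dec = [4, 3, 3, 3, 4, 2, 3, 3, 2, 1, 2, 1, 1].
max_i inc[i]+dec[i]−1 = 7, with one witness 9, 14, 24, 29, 25, 16, 2.

7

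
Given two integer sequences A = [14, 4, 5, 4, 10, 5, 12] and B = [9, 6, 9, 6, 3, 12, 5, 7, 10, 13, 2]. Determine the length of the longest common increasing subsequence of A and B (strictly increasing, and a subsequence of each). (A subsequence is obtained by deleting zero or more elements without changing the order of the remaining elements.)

For each value that appears in both, track the longest common increasing run ending there.
The best achievable length is 2; one witness is 5, 10 (A-positions 3,5, B-positions 7,9).

2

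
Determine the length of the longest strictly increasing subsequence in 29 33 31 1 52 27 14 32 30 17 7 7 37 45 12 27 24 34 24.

5

One longest increasing subsequence is 29, 31, 32, 37, 45 (positions 1,3,8,13,14), of length 5; no longer one exists.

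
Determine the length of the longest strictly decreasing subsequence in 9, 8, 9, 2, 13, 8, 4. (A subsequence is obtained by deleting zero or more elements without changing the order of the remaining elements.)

Scanning left to right, the best length ending at each element is: 9→1, 8→2, 9→1, 2→3, 13→1, 8→2, 4→3.
So the longest decreasing subsequence has length 3, e.g. 9, 8, 2.

3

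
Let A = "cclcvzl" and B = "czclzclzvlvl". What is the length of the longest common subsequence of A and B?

A longest common subsequence is cclcvl (length 6); the LCS DP confirms no longer common subsequence exists.

6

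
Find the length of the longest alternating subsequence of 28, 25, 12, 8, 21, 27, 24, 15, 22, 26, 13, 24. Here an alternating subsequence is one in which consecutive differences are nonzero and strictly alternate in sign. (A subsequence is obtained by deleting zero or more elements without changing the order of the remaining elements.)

7

Track the best alternating length ending on an up-step vs a down-step at each position: up/down = 1/1, 1/2, 1/2, 1/2, 3/2, 3/2, 3/4, 3/4, 5/4, 5/4, 3/6, 7/6.
The maximum over both is 7; one such subsequence is 28, 12, 21, 15, 22, 13, 24.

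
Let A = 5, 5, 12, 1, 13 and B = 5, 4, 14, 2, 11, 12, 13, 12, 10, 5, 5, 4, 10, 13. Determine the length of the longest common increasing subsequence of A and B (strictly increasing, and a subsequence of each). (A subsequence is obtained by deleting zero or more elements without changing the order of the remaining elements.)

3

For each value that appears in both, track the longest common increasing run ending there.
The best achievable length is 3; one witness is 5, 12, 13 (A-positions 1,3,5, B-positions 1,6,7).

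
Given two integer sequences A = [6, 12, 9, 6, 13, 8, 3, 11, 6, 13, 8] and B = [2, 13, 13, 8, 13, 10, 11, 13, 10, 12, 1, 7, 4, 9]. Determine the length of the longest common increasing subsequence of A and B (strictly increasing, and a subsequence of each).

A longest common strictly increasing subsequence is 8, 11, 13 (length 3); it appears in order in both A and B, and no longer such subsequence exists.

3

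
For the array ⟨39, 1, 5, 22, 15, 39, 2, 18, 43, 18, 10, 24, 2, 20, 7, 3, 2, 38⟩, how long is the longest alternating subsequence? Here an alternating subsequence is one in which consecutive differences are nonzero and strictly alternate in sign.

13

Track the best alternating length ending on an up-step vs a down-step at each position: up/down = 1/1, 1/2, 3/2, 3/2, 3/4, 5/1, 3/6, 7/6, 7/1, 7/8, 7/8, 9/8, 3/10, 11/10, 11/12, 11/12, 3/12, 13/8.
The maximum over both is 13; one such subsequence is 39, 1, 22, 15, 39, 2, 43, 18, 24, 2, 20, 7, 38.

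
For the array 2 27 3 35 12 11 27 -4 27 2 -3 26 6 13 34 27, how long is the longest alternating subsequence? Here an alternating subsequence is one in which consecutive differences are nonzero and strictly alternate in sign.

13

Track the best alternating length ending on an up-step vs a down-step at each position: up/down = 1/1, 2/1, 2/3, 4/1, 4/5, 4/5, 6/5, 1/7, 8/5, 8/9, 8/9, 10/9, 10/11, 12/11, 12/5, 12/13.
The maximum over both is 13; one such subsequence is 2, 27, 3, 35, 12, 27, -4, 27, 2, 26, 6, 34, 27.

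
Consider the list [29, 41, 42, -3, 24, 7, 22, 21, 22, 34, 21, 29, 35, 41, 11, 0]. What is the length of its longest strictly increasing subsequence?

7

Let dp[i] be the longest increasing subsequence ending at position i. Then dp = [1, 2, 3, 1, 2, 2, 3, 3, 4, 5, 3, 5, 6, 7, 3, 2].
The maximum is 7; one witness is -3, 7, 21, 22, 34, 35, 41 at positions 4,6,8,9,10,13,14.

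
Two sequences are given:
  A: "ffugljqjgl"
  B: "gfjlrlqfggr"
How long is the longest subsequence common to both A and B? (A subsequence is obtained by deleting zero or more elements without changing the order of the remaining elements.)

4

Backtracking the LCS table gives one alignment: f (A1,B2) → f (A2,B8) → g (A4,B9) → g (A9,B10).
So the longest common subsequence has length 4.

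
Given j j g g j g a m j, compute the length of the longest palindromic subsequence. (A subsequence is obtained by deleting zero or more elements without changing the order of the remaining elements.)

6

Using dp[i][j] = 2 + dp[i+1][j−1] if the ends match, else max(dp[i+1][j], dp[i][j−1]):
dp[1][9] = 6. A witness is jjggjj at positions 1,2,3,4,5,9.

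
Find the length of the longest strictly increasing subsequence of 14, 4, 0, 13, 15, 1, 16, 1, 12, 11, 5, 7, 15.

5

Let dp[i] be the longest increasing subsequence ending at position i. Then dp = [1, 1, 1, 2, 3, 2, 4, 2, 3, 3, 3, 4, 5].
The maximum is 5; one witness is 0, 1, 5, 7, 15 at positions 3,6,11,12,13.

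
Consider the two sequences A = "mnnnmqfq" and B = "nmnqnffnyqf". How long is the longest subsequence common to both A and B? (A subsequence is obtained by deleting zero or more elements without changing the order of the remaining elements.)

6

Backtracking the LCS table gives one alignment: m (A1,B2) → n (A2,B3) → n (A3,B5) → n (A4,B8) → q (A6,B10) → f (A7,B11).
So the longest common subsequence has length 6.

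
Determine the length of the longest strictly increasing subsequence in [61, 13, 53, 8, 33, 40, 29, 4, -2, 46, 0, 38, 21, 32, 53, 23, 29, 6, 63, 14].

One longest increasing subsequence is 13, 33, 40, 46, 53, 63 (positions 2,5,6,10,15,19), of length 6; no longer one exists.

6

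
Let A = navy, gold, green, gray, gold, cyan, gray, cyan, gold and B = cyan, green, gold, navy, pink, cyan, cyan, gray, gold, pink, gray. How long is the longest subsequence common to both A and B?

5

A longest common subsequence is green, gold, cyan, gray, gold (length 5); the LCS DP confirms no longer common subsequence exists.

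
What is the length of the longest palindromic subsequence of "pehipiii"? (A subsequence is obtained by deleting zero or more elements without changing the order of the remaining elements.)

One longest palindromic subsequence is iiii (positions 4,6,7,8); it reads the same forward and backward, and the interval DP gives dp[1][8] = 4.

4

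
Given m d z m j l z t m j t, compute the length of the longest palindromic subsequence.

Using dp[i][j] = 2 + dp[i+1][j−1] if the ends match, else max(dp[i+1][j], dp[i][j−1]):
dp[1][11] = 5. A witness is mzlzm at positions 1,3,6,7,9.

5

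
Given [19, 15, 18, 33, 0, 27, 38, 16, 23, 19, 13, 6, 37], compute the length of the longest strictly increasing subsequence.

4

One longest increasing subsequence is 15, 18, 33, 38 (positions 2,3,4,7), of length 4; no longer one exists.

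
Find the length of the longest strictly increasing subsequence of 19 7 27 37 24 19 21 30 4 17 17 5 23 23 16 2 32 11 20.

Let dp[i] be the longest increasing subsequence ending at position i. Then dp = [1, 1, 2, 3, 2, 2, 3, 4, 1, 2, 2, 2, 4, 4, 3, 1, 5, 3, 4].
The maximum is 5; one witness is 7, 19, 21, 30, 32 at positions 2,6,7,8,17.

5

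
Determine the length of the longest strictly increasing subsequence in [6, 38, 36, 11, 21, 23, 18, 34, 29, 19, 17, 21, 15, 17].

One longest increasing subsequence is 6, 11, 21, 23, 34 (positions 1,4,5,6,8), of length 5; no longer one exists.

5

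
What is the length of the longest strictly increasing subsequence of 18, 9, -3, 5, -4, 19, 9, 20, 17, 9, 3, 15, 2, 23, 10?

5

Let dp[i] be the longest increasing subsequence ending at position i. Then dp = [1, 1, 1, 2, 1, 3, 3, 4, 4, 3, 2, 4, 2, 5, 4].
The maximum is 5; one witness is -3, 5, 19, 20, 23 at positions 3,4,6,8,14.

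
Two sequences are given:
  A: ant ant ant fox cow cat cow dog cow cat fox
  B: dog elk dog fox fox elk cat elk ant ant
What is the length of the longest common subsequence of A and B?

2

A longest common subsequence is ant, ant (length 2); the LCS DP confirms no longer common subsequence exists.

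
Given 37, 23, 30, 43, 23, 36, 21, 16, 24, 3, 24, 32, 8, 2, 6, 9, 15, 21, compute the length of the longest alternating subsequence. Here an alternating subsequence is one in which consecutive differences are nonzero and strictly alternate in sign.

Track the best alternating length ending on an up-step vs a down-step at each position: up/down = 1/1, 1/2, 3/2, 3/1, 1/4, 5/4, 1/6, 1/6, 7/6, 1/8, 9/6, 9/6, 9/10, 1/10, 11/10, 11/10, 11/10, 11/10.
The maximum over both is 11; one such subsequence is 37, 23, 30, 23, 36, 21, 24, 3, 24, 2, 6.

11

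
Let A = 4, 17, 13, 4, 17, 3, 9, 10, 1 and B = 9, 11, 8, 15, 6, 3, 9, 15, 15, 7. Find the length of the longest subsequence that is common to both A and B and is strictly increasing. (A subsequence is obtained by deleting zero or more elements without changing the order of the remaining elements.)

2

A longest common strictly increasing subsequence is 3, 9 (length 2); it appears in order in both A and B, and no longer such subsequence exists.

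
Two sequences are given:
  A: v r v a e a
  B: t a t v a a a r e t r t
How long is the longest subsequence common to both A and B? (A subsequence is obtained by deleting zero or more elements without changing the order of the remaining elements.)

3

Backtracking the LCS table gives one alignment: v (A1,B4) → r (A2,B8) → e (A5,B9).
So the longest common subsequence has length 3.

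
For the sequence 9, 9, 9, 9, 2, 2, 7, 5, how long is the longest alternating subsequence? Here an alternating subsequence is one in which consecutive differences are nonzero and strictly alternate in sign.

4

A longest alternating subsequence is 9, 2, 7, 5 (positions 1,5,7,8); its 3 consecutive differences strictly alternate in sign, and length 4 is optimal.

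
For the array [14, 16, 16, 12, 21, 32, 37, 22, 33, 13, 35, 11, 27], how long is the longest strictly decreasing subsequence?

4

One longest decreasing subsequence is 32, 22, 13, 11 (positions 6,8,10,12), of length 4; no longer one exists.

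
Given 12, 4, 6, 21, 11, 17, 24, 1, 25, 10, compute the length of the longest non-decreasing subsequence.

6

Scanning left to right, the best length ending at each element is: 12→1, 4→1, 6→2, 21→3, 11→3, 17→4, 24→5, 1→1, 25→6, 10→3.
So the longest non-decreasing subsequence has length 6, e.g. 4, 6, 11, 17, 24, 25.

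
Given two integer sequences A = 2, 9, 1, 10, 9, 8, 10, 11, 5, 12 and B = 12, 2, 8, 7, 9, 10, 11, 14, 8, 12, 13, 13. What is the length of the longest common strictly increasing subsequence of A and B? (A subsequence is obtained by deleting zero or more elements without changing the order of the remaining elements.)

A longest common strictly increasing subsequence is 2, 9, 10, 11, 12 (length 5); it appears in order in both A and B, and no longer such subsequence exists.

5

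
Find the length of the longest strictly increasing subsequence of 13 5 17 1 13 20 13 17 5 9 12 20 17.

5

Scanning left to right, the best length ending at each element is: 13→1, 5→1, 17→2, 1→1, 13→2, 20→3, 13→2, 17→3, 5→2, 9→3, 12→4, 20→5, 17→5.
So the longest increasing subsequence has length 5, e.g. 1, 5, 9, 12, 20.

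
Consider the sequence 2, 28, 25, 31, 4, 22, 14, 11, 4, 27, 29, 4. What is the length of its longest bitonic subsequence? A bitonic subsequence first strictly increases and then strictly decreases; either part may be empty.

7

Let inc[i] be the LIS ending at i and dec[i] the longest strictly decreasing subsequence starting at i. inc = [1, 2, 2, 3, 2, 3, 3, 3, 2, 4, 5, 2], dec = [1, 6, 5, 5, 1, 4, 3, 2, 1, 2, 2, 1].
max_i inc[i]+dec[i]−1 = 7, with one witness 2, 28, 25, 22, 14, 11, 4.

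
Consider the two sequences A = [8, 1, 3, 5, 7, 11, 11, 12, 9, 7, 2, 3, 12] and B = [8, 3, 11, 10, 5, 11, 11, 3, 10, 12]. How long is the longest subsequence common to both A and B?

7

Backtracking the LCS table gives one alignment: 8 (A1,B1) → 3 (A3,B2) → 5 (A4,B5) → 11 (A6,B6) → 11 (A7,B7) → 3 (A12,B8) → 12 (A13,B10).
So the longest common subsequence has length 7.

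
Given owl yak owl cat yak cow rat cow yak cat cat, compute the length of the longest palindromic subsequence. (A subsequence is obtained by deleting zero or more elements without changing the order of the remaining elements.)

7

One longest palindromic subsequence is cat yak cow rat cow yak cat (positions 4,5,6,7,8,9,11); it reads the same forward and backward, and the interval DP gives dp[1][11] = 7.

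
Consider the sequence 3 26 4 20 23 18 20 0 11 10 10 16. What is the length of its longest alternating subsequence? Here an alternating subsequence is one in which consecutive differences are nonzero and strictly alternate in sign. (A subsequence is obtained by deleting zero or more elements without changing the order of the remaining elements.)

A longest alternating subsequence is 3, 26, 4, 20, 18, 20, 0, 11, 10, 16 (positions 1,2,3,4,6,7,8,9,10,12); its 9 consecutive differences strictly alternate in sign, and length 10 is optimal.

10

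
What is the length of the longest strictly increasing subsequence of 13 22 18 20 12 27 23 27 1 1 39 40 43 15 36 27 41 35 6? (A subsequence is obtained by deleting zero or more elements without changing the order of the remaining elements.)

8

One longest increasing subsequence is 13, 18, 20, 23, 27, 39, 40, 43 (positions 1,3,4,7,8,11,12,13), of length 8; no longer one exists.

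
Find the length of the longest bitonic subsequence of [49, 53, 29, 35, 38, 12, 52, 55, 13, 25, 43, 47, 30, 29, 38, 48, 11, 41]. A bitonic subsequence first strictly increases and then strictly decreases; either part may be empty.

Let inc[i] be the LIS ending at i and dec[i] the longest strictly decreasing subsequence starting at i. inc = [1, 2, 1, 2, 3, 1, 4, 5, 2, 3, 4, 5, 4, 4, 5, 6, 1, 6], dec = [5, 6, 3, 4, 4, 2, 5, 5, 2, 2, 4, 4, 3, 2, 2, 2, 1, 1].
max_i inc[i]+dec[i]−1 = 9, with one witness 29, 35, 38, 52, 55, 47, 30, 29, 11.

9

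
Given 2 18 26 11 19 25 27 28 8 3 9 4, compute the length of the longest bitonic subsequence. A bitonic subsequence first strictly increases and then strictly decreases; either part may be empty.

8

Let inc[i] be the LIS ending at i and dec[i] the longest strictly decreasing subsequence starting at i. inc = [1, 2, 3, 2, 3, 4, 5, 6, 2, 2, 3, 3], dec = [1, 4, 4, 3, 3, 3, 3, 3, 2, 1, 2, 1].
max_i inc[i]+dec[i]−1 = 8, with one witness 2, 18, 19, 25, 27, 28, 9, 4.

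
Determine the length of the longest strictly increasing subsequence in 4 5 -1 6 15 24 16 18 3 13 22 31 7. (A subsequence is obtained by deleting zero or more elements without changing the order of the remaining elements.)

8

One longest increasing subsequence is 4, 5, 6, 15, 16, 18, 22, 31 (positions 1,2,4,5,7,8,11,12), of length 8; no longer one exists.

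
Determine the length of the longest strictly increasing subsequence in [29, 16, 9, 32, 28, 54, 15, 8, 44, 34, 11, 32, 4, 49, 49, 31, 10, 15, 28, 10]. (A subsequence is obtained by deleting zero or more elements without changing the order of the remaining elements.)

One longest increasing subsequence is 29, 32, 44, 49 (positions 1,4,9,14), of length 4; no longer one exists.

4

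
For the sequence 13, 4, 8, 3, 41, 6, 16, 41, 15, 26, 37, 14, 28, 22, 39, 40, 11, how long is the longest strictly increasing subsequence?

7

Scanning left to right, the best length ending at each element is: 13→1, 4→1, 8→2, 3→1, 41→3, 6→2, 16→3, 41→4, 15→3, 26→4, 37→5, 14→3, 28→5, 22→4, 39→6, 40→7, 11→3.
So the longest increasing subsequence has length 7, e.g. 4, 8, 16, 26, 37, 39, 40.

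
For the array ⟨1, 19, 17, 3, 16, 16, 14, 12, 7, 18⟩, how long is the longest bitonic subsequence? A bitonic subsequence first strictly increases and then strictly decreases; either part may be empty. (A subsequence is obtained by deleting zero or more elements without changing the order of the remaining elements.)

One longest bitonic subsequence is 1, 19, 17, 16, 14, 12, 7 (positions 1,2,3,6,7,8,9): it rises to 19 then falls. Length 7 is optimal.

7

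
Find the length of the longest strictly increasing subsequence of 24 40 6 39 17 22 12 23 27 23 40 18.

6

Let dp[i] be the longest increasing subsequence ending at position i. Then dp = [1, 2, 1, 2, 2, 3, 2, 4, 5, 4, 6, 3].
The maximum is 6; one witness is 6, 17, 22, 23, 27, 40 at positions 3,5,6,8,9,11.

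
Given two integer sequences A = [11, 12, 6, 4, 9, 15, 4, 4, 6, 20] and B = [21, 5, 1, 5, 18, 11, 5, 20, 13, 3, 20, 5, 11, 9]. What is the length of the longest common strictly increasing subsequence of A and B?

2

A longest common strictly increasing subsequence is 11, 20 (length 2); it appears in order in both A and B, and no longer such subsequence exists.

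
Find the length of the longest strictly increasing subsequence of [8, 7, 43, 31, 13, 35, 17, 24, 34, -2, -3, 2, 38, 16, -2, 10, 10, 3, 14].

Scanning left to right, the best length ending at each element is: 8→1, 7→1, 43→2, 31→2, 13→2, 35→3, 17→3, 24→4, 34→5, -2→1, -3→1, 2→2, 38→6, 16→3, -2→2, 10→3, 10→3, 3→3, 14→4.
So the longest increasing subsequence has length 6, e.g. 8, 13, 17, 24, 34, 38.

6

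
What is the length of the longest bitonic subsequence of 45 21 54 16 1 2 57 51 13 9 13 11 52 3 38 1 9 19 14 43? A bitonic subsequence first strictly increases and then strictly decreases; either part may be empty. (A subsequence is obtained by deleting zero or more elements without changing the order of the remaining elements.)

Let inc[i] be the LIS ending at i and dec[i] the longest strictly decreasing subsequence starting at i. inc = [1, 1, 2, 1, 1, 2, 3, 3, 3, 3, 4, 4, 5, 3, 5, 1, 4, 5, 5, 6], dec = [7, 6, 6, 5, 1, 2, 6, 5, 4, 3, 4, 3, 4, 2, 3, 1, 1, 2, 1, 1].
max_i inc[i]+dec[i]−1 = 8, with one witness 45, 54, 57, 51, 13, 11, 3, 1.

8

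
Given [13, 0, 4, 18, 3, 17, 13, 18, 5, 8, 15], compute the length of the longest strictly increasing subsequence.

5

Scanning left to right, the best length ending at each element is: 13→1, 0→1, 4→2, 18→3, 3→2, 17→3, 13→3, 18→4, 5→3, 8→4, 15→5.
So the longest increasing subsequence has length 5, e.g. 0, 4, 5, 8, 15.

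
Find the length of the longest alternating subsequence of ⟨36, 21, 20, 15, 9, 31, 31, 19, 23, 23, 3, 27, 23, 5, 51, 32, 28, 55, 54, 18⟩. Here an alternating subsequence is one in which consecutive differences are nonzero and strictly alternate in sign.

12

Track the best alternating length ending on an up-step vs a down-step at each position: up/down = 1/1, 1/2, 1/2, 1/2, 1/2, 3/2, 3/2, 3/4, 5/4, 5/4, 1/6, 7/4, 7/8, 7/8, 9/1, 9/10, 9/10, 11/1, 11/12, 9/12.
The maximum over both is 12; one such subsequence is 36, 21, 31, 19, 23, 3, 27, 23, 51, 32, 55, 54.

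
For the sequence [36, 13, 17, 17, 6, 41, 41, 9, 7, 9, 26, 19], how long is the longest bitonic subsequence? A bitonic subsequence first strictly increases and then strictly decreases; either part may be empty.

Let inc[i] be the LIS ending at i and dec[i] the longest strictly decreasing subsequence starting at i. inc = [1, 1, 2, 2, 1, 3, 3, 2, 2, 3, 4, 4], dec = [4, 3, 3, 3, 1, 3, 3, 2, 1, 1, 2, 1].
max_i inc[i]+dec[i]−1 = 5, with one witness 13, 17, 41, 26, 19.

5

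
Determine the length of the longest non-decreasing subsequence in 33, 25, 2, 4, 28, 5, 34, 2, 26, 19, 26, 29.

One longest non-decreasing subsequence is 2, 4, 5, 26, 26, 29 (positions 3,4,6,9,11,12), of length 6; no longer one exists.

6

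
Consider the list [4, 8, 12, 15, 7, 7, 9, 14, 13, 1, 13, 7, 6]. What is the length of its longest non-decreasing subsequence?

6

Let dp[i] be the longest non-decreasing subsequence ending at position i. Then dp = [1, 2, 3, 4, 2, 3, 4, 5, 5, 1, 6, 4, 2].
The maximum is 6; one witness is 4, 7, 7, 9, 13, 13 at positions 1,5,6,7,9,11.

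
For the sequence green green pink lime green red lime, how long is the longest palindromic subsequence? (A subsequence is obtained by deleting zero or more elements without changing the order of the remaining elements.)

Using dp[i][j] = 2 + dp[i+1][j−1] if the ends match, else max(dp[i+1][j], dp[i][j−1]):
dp[1][7] = 3. A witness is lime red lime at positions 4,6,7.

3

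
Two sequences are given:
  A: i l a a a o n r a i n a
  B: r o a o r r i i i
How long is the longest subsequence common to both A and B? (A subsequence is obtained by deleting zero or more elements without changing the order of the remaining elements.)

4

A longest common subsequence is aori (length 4); the LCS DP confirms no longer common subsequence exists.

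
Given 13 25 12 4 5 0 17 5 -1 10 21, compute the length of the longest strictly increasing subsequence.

4

One longest increasing subsequence is 4, 5, 17, 21 (positions 4,5,7,11), of length 4; no longer one exists.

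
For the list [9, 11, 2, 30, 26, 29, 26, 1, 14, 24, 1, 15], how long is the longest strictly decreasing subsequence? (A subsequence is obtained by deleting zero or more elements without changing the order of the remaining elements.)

Scanning left to right, the best length ending at each element is: 9→1, 11→1, 2→2, 30→1, 26→2, 29→2, 26→3, 1→4, 14→4, 24→4, 1→5, 15→5.
So the longest decreasing subsequence has length 5, e.g. 30, 29, 26, 14, 1.

5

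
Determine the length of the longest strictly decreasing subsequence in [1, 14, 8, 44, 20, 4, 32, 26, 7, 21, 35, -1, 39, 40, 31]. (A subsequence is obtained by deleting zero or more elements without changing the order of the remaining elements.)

Let dp[i] be the longest decreasing subsequence ending at position i. Then dp = [1, 1, 2, 1, 2, 3, 2, 3, 4, 4, 2, 5, 2, 2, 3].
The maximum is 5; one witness is 44, 32, 26, 7, -1 at positions 4,7,8,9,12.

5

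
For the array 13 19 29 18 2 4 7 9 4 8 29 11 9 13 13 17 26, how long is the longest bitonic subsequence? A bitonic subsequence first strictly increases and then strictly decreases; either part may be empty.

Let inc[i] be the LIS ending at i and dec[i] the longest strictly decreasing subsequence starting at i. inc = [1, 2, 3, 2, 1, 2, 3, 4, 2, 4, 5, 5, 5, 6, 6, 7, 8], dec = [3, 4, 4, 3, 1, 1, 2, 2, 1, 1, 3, 2, 1, 1, 1, 1, 1].
max_i inc[i]+dec[i]−1 = 8, with one witness 2, 4, 7, 9, 11, 13, 17, 26.

8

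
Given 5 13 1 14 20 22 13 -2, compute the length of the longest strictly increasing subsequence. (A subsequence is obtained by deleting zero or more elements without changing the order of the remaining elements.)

One longest increasing subsequence is 5, 13, 14, 20, 22 (positions 1,2,4,5,6), of length 5; no longer one exists.

5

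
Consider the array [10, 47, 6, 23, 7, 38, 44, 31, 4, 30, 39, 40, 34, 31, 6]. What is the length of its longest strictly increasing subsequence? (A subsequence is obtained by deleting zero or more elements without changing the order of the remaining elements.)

5

Scanning left to right, the best length ending at each element is: 10→1, 47→2, 6→1, 23→2, 7→2, 38→3, 44→4, 31→3, 4→1, 30→3, 39→4, 40→5, 34→4, 31→4, 6→2.
So the longest increasing subsequence has length 5, e.g. 10, 23, 38, 39, 40.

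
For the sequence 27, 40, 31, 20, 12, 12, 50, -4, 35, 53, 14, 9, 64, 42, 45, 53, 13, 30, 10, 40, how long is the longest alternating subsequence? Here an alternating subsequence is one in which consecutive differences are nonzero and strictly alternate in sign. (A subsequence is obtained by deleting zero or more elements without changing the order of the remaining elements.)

14

A longest alternating subsequence is 27, 40, 31, 50, -4, 35, 14, 64, 42, 45, 13, 30, 10, 40 (positions 1,2,3,7,8,9,11,13,14,15,17,18,19,20); its 13 consecutive differences strictly alternate in sign, and length 14 is optimal.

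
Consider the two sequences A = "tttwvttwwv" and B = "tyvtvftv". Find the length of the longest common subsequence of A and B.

A longest common subsequence is ttvtv (length 5); the LCS DP confirms no longer common subsequence exists.

5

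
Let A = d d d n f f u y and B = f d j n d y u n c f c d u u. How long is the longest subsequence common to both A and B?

Backtracking the LCS table gives one alignment: d (A1,B2) → d (A2,B5) → n (A4,B8) → f (A5,B10) → u (A7,B14).
So the longest common subsequence has length 5.

5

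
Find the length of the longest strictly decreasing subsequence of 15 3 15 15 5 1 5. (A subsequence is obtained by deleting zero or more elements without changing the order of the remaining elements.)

Scanning left to right, the best length ending at each element is: 15→1, 3→2, 15→1, 15→1, 5→2, 1→3, 5→2.
So the longest decreasing subsequence has length 3, e.g. 15, 3, 1.

3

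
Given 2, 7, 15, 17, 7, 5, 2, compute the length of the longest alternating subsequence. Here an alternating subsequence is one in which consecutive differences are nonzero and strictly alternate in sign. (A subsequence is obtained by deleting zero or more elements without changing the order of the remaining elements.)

3

Track the best alternating length ending on an up-step vs a down-step at each position: up/down = 1/1, 2/1, 2/1, 2/1, 2/3, 2/3, 1/3.
The maximum over both is 3; one such subsequence is 2, 15, 7.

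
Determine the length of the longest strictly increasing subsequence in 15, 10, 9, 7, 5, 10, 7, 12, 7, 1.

Let dp[i] be the longest increasing subsequence ending at position i. Then dp = [1, 1, 1, 1, 1, 2, 2, 3, 2, 1].
The maximum is 3; one witness is 9, 10, 12 at positions 3,6,8.

3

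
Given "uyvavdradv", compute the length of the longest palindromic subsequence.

One longest palindromic subsequence is vdadv (positions 3,6,8,9,10); it reads the same forward and backward, and the interval DP gives dp[1][10] = 5.

5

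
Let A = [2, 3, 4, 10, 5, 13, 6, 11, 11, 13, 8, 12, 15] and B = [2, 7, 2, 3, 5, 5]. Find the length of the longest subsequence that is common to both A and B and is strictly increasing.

For each value that appears in both, track the longest common increasing run ending there.
The best achievable length is 3; one witness is 2, 3, 5 (A-positions 1,2,5, B-positions 1,4,5).

3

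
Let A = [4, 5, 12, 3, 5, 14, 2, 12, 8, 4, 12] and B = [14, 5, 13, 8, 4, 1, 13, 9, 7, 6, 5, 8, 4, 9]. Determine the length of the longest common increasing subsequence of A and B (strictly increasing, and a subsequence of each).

3

A longest common strictly increasing subsequence is 4, 5, 8 (length 3); it appears in order in both A and B, and no longer such subsequence exists.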